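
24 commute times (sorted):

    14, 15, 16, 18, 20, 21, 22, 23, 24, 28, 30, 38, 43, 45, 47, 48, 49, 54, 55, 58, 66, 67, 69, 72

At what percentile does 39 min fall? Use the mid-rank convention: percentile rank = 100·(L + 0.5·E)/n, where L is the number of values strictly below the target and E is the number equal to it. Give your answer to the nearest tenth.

Count below 39: L = 12; count equal: E = 0; n = 24.
Percentile rank = 100·(12 + 0.5·0)/24 = 100·12/24 = 50.

50.0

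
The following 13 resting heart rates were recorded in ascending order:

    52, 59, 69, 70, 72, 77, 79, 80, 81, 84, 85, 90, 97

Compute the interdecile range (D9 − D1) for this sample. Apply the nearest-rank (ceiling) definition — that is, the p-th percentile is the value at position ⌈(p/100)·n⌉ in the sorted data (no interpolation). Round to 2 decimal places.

31.00

n = 13.
P10: rank ⌈10/100·13⌉ = 2 → 59.
P90: rank ⌈90/100·13⌉ = 12 → 90.
Difference: 90 − 59 = 31.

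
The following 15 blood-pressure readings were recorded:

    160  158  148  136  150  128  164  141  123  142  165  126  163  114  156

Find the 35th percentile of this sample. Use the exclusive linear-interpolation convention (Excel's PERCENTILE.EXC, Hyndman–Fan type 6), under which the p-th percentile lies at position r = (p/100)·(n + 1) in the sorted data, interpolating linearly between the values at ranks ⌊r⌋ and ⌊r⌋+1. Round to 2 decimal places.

Sorted: 114, 123, 126, 128, 136, 141, 142, 148, 150, 156, 158, 160, 163, 164, 165.
n = 15.
r = (35/100)·(15 + 1) = 5.6.
Rank 5 is 136 and rank 6 is 141.
Interpolate: 136 + 0.6·(141 − 136) = 136 + 0.6·5 = 139.

139.00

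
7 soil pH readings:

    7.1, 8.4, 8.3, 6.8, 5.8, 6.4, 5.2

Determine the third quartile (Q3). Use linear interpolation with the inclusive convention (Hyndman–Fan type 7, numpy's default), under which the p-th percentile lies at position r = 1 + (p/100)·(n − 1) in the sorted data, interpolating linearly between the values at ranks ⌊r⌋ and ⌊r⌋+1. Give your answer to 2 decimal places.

7.70

Sorted: 5.2, 5.8, 6.4, 6.8, 7.1, 8.3, 8.4.
n = 7.
r = 1 + (75/100)·(7 − 1) = 1 + 4.5 = 5.5.
Rank 5 is 7.1 and rank 6 is 8.3.
Interpolate: 7.1 + 0.5·(8.3 − 7.1) = 7.1 + 0.5·1.2 = 7.7.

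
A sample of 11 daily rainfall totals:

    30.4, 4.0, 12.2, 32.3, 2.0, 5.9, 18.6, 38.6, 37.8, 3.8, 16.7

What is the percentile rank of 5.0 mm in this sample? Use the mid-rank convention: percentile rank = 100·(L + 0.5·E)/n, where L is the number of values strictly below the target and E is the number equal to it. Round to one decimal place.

27.3

Sorted: 2.0, 3.8, 4.0, 5.9, 12.2, 16.7, 18.6, 30.4, 32.3, 37.8, 38.6.
Count below 5.0: L = 3; count equal: E = 0; n = 11.
Percentile rank = 100·(3 + 0.5·0)/11 = 100·3/11 = 27.27.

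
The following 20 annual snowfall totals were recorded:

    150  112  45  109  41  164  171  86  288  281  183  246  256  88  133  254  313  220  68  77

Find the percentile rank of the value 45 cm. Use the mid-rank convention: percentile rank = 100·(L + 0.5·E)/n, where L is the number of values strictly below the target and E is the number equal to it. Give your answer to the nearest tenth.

Sorted: 41, 45, 68, 77, 86, 88, 109, 112, 133, 150, 164, 171, 183, 220, 246, 254, 256, 281, 288, 313.
Count below 45: L = 1; count equal: E = 1; n = 20.
Percentile rank = 100·(1 + 0.5·1)/20 = 100·1.5/20 = 7.5.

7.5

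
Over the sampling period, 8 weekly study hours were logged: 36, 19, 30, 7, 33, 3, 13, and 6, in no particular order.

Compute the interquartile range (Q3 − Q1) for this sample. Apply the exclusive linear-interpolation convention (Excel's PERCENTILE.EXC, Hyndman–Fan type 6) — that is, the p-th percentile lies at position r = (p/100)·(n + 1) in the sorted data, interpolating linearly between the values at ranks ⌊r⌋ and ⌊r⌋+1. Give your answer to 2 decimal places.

26.00

Sorted: 3, 6, 7, 13, 19, 30, 33, 36.
n = 8.
P25: r = 2.25; ranks 2–3 are 6, 7; interpolating gives 6.25.
P75: r = 6.75; ranks 6–7 are 30, 33; interpolating gives 32.25.
Difference: 32.25 − 6.25 = 26.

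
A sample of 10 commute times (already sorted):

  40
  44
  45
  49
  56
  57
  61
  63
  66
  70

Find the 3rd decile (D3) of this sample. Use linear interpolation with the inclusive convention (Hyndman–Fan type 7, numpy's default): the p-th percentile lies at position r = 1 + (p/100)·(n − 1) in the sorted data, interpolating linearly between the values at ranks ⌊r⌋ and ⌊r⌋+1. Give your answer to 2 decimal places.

n = 10.
r = 1 + (30/100)·(10 − 1) = 1 + 2.7 = 3.7.
Rank 3 is 45 and rank 4 is 49.
Interpolate: 45 + 0.7·(49 − 45) = 45 + 0.7·4 = 47.8.

47.80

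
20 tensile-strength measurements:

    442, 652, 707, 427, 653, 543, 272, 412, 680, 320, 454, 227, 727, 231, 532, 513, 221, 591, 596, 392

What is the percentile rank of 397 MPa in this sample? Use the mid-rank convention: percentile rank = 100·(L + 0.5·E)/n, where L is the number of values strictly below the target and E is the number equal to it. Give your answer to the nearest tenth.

30.0

Sorted: 221, 227, 231, 272, 320, 392, 412, 427, 442, 454, 513, 532, 543, 591, 596, 652, 653, 680, 707, 727.
Count below 397: L = 6; count equal: E = 0; n = 20.
Percentile rank = 100·(6 + 0.5·0)/20 = 100·6/20 = 30.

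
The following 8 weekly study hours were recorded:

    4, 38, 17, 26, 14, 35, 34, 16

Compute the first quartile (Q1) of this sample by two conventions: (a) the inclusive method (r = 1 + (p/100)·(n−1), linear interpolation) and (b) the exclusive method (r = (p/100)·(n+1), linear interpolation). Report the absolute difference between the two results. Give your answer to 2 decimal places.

Sorted: 4, 14, 16, 17, 26, 34, 35, 38.
n = 8.
(a) r = 2.75; between ranks 2 (14) and 3 (16): 15.5.
(b) r = 2.25; between ranks 2 (14) and 3 (16): 14.5.
|15.5 − 14.5| = 1.

1.00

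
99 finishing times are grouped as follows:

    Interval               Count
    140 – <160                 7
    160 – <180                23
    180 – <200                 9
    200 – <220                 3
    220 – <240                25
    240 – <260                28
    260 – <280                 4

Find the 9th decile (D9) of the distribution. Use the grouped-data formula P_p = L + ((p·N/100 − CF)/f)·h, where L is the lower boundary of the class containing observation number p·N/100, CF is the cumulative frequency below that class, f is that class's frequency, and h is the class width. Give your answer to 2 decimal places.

N = 99; target position k = 90/100 · 99 = 89.1.
Cumulative frequencies: 7, 30, 39, 42, 67, 95, 99.
Observation 89.1 falls in the class 240 – <260.
L = 240, CF = 67, f = 28, h = 20.
P90 = 240 + ((89.1 − 67)/28)·20 = 240 + 15.7857 = 255.786.

255.79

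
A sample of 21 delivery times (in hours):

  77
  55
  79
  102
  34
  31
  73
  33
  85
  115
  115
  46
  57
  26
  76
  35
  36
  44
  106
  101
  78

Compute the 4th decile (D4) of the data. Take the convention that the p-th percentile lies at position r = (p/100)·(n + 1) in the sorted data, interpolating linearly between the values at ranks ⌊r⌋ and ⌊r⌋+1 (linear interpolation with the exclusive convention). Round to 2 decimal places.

Sorted: 26, 31, 33, 34, 35, 36, 44, 46, 55, 57, 73, 76, 77, 78, 79, 85, 101, 102, 106, 115, 115.
n = 21.
r = (40/100)·(21 + 1) = 8.8.
Rank 8 is 46 and rank 9 is 55.
Interpolate: 46 + 0.8·(55 − 46) = 46 + 0.8·9 = 53.2.

53.20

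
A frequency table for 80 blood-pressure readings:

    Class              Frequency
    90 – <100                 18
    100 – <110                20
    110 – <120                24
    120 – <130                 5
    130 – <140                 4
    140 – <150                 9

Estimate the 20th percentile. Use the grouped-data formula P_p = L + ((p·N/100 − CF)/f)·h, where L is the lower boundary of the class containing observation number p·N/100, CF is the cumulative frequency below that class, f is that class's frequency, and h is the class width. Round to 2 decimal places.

98.89

N = 80; target position k = 20/100 · 80 = 16.
Cumulative frequencies: 18, 38, 62, 67, 71, 80.
Observation 16 falls in the class 90 – <100.
L = 90, CF = 0, f = 18, h = 10.
P20 = 90 + ((16 − 0)/18)·10 = 90 + 8.88889 = 98.8889.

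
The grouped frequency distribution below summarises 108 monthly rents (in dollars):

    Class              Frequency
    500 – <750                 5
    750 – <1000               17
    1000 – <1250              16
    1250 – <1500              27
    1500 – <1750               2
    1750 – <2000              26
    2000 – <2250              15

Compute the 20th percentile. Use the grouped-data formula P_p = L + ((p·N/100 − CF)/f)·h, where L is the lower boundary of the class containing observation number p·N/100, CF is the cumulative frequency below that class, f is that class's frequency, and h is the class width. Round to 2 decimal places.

N = 108; target position k = 20/100 · 108 = 21.6.
Cumulative frequencies: 5, 22, 38, 65, 67, 93, 108.
Observation 21.6 falls in the class 750 – <1000.
L = 750, CF = 5, f = 17, h = 250.
P20 = 750 + ((21.6 − 5)/17)·250 = 750 + 244.118 = 994.118.

994.12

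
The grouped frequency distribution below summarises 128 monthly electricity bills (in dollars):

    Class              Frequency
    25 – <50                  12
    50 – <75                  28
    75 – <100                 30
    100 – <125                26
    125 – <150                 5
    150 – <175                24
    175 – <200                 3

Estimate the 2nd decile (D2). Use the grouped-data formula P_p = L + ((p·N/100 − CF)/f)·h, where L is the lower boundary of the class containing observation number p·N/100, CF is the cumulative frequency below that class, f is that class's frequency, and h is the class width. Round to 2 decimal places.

N = 128; target position k = 20/100 · 128 = 25.6.
Cumulative frequencies: 12, 40, 70, 96, 101, 125, 128.
Observation 25.6 falls in the class 50 – <75.
L = 50, CF = 12, f = 28, h = 25.
P20 = 50 + ((25.6 − 12)/28)·25 = 50 + 12.1429 = 62.1429.

62.14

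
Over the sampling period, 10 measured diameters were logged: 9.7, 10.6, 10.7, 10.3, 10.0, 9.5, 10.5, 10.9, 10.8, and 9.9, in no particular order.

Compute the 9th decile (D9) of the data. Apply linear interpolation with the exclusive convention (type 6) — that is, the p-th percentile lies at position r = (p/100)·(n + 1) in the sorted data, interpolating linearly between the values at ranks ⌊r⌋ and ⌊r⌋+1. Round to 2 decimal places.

Sorted: 9.5, 9.7, 9.9, 10.0, 10.3, 10.5, 10.6, 10.7, 10.8, 10.9.
n = 10.
r = (90/100)·(10 + 1) = 9.9.
Rank 9 is 10.8 and rank 10 is 10.9.
Interpolate: 10.8 + 0.9·(10.9 − 10.8) = 10.8 + 0.9·0.1 = 10.89.

10.89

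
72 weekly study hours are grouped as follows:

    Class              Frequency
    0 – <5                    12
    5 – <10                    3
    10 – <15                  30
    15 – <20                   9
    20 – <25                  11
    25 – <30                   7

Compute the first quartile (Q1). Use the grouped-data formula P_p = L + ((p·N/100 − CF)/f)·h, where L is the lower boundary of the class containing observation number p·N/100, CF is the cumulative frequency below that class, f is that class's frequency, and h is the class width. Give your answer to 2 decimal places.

N = 72; target position k = 25/100 · 72 = 18.
Cumulative frequencies: 12, 15, 45, 54, 65, 72.
Observation 18 falls in the class 10 – <15.
L = 10, CF = 15, f = 30, h = 5.
P25 = 10 + ((18 − 15)/30)·5 = 10 + 0.5 = 10.5.

10.50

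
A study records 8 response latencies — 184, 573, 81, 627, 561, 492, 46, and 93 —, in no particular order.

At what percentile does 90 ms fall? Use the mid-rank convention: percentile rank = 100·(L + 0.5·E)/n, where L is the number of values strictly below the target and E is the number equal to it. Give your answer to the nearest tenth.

Sorted: 46, 81, 93, 184, 492, 561, 573, 627.
Count below 90: L = 2; count equal: E = 0; n = 8.
Percentile rank = 100·(2 + 0.5·0)/8 = 100·2/8 = 25.

25.0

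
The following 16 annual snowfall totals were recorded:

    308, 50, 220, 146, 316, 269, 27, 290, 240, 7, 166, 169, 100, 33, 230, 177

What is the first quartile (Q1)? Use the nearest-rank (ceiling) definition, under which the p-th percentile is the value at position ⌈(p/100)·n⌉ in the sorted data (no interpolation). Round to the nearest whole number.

50

Sorted: 7, 27, 33, 50, 100, 146, 166, 169, 177, 220, 230, 240, 269, 290, 308, 316.
n = 16.
Position = ⌈25/100 · 16⌉ = ⌈4⌉ = 4.
The value at rank 4 is 50.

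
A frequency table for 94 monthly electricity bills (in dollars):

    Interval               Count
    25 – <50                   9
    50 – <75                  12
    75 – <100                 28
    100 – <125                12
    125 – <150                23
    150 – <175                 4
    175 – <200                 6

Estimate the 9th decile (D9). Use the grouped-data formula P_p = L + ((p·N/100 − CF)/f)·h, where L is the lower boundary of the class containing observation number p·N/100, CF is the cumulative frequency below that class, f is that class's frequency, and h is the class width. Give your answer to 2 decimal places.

N = 94; target position k = 90/100 · 94 = 84.6.
Cumulative frequencies: 9, 21, 49, 61, 84, 88, 94.
Observation 84.6 falls in the class 150 – <175.
L = 150, CF = 84, f = 4, h = 25.
P90 = 150 + ((84.6 − 84)/4)·25 = 150 + 3.75 = 153.75.

153.75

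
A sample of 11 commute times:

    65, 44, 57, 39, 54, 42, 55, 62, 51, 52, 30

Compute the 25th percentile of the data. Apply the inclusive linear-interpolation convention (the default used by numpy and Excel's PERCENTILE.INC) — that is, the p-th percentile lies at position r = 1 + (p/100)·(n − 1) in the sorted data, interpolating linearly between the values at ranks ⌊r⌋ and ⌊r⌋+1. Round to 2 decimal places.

Sorted: 30, 39, 42, 44, 51, 52, 54, 55, 57, 62, 65.
n = 11.
r = 1 + (25/100)·(11 − 1) = 1 + 2.5 = 3.5.
Rank 3 is 42 and rank 4 is 44.
Interpolate: 42 + 0.5·(44 − 42) = 42 + 0.5·2 = 43.

43.00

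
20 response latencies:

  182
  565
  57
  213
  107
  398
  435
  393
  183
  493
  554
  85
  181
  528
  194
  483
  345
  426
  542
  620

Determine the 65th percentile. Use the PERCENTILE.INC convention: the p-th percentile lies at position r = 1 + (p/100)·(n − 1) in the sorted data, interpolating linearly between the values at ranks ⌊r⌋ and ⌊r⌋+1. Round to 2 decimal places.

451.80

Sorted: 57, 85, 107, 181, 182, 183, 194, 213, 345, 393, 398, 426, 435, 483, 493, 528, 542, 554, 565, 620.
n = 20.
r = 1 + (65/100)·(20 − 1) = 1 + 12.35 = 13.35.
Rank 13 is 435 and rank 14 is 483.
Interpolate: 435 + 0.35·(483 − 435) = 435 + 0.35·48 = 451.8.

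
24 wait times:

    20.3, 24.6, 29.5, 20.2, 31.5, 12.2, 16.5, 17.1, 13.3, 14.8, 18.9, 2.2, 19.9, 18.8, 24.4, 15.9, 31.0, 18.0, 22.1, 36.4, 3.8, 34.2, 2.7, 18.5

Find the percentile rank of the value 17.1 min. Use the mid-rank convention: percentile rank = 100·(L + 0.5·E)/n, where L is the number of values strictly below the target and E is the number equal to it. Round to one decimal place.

Sorted: 2.2, 2.7, 3.8, 12.2, 13.3, 14.8, 15.9, 16.5, 17.1, 18.0, 18.5, 18.8, 18.9, 19.9, 20.2, 20.3, 22.1, 24.4, 24.6, 29.5, 31.0, 31.5, 34.2, 36.4.
Count below 17.1: L = 8; count equal: E = 1; n = 24.
Percentile rank = 100·(8 + 0.5·1)/24 = 100·8.5/24 = 35.42.

35.4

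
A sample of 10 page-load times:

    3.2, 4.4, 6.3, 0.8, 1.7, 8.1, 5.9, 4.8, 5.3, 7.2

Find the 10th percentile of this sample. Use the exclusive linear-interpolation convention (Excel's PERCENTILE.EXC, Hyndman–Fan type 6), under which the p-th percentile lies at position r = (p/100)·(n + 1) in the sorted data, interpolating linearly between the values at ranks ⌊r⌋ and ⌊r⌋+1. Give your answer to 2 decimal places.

0.89

Sorted: 0.8, 1.7, 3.2, 4.4, 4.8, 5.3, 5.9, 6.3, 7.2, 8.1.
n = 10.
r = (10/100)·(10 + 1) = 1.1.
Rank 1 is 0.8 and rank 2 is 1.7.
Interpolate: 0.8 + 0.1·(1.7 − 0.8) = 0.8 + 0.1·0.9 = 0.89.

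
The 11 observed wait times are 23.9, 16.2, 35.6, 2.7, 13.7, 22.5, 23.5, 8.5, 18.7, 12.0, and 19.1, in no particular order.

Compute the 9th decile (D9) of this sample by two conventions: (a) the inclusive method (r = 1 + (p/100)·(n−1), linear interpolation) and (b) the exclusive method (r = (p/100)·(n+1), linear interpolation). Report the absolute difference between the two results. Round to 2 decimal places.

9.36

Sorted: 2.7, 8.5, 12.0, 13.7, 16.2, 18.7, 19.1, 22.5, 23.5, 23.9, 35.6.
n = 11.
(a) r = 10 → value at rank 10 = 23.9.
(b) r = 10.8; between ranks 10 (23.9) and 11 (35.6): 33.26.
|23.9 − 33.26| = 9.36.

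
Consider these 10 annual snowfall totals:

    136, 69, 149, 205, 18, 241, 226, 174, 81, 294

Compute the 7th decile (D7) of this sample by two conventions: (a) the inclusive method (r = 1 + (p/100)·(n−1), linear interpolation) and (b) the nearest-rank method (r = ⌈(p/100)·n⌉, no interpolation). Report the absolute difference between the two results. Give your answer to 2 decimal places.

6.30

Sorted: 18, 69, 81, 136, 149, 174, 205, 226, 241, 294.
n = 10.
(a) r = 7.3; between ranks 7 (205) and 8 (226): 211.3.
(b) the nearest-rank method: rank 7 → 205.
|211.3 − 205| = 6.3.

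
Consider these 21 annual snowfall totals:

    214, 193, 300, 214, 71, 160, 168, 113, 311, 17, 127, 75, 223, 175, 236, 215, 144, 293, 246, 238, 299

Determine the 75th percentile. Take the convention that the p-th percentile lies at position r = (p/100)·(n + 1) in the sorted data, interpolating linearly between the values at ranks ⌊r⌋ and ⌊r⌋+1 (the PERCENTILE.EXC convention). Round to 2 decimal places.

Sorted: 17, 71, 75, 113, 127, 144, 160, 168, 175, 193, 214, 214, 215, 223, 236, 238, 246, 293, 299, 300, 311.
n = 21.
r = (75/100)·(21 + 1) = 16.5.
Rank 16 is 238 and rank 17 is 246.
Interpolate: 238 + 0.5·(246 − 238) = 238 + 0.5·8 = 242.

242.00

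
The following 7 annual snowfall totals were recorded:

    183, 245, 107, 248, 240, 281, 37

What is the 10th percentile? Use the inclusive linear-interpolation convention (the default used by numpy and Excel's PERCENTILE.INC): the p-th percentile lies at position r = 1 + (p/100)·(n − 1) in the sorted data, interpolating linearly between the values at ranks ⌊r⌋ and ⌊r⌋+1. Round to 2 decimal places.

79.00

Sorted: 37, 107, 183, 240, 245, 248, 281.
n = 7.
r = 1 + (10/100)·(7 − 1) = 1 + 0.6 = 1.6.
Rank 1 is 37 and rank 2 is 107.
Interpolate: 37 + 0.6·(107 − 37) = 37 + 0.6·70 = 79.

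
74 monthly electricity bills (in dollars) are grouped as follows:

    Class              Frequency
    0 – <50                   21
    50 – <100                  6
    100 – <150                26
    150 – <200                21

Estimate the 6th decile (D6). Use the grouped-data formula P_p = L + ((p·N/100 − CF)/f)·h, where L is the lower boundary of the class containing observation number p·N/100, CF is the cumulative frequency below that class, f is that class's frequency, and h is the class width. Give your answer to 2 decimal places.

133.46

N = 74; target position k = 60/100 · 74 = 44.4.
Cumulative frequencies: 21, 27, 53, 74.
Observation 44.4 falls in the class 100 – <150.
L = 100, CF = 27, f = 26, h = 50.
P60 = 100 + ((44.4 − 27)/26)·50 = 100 + 33.4615 = 133.462.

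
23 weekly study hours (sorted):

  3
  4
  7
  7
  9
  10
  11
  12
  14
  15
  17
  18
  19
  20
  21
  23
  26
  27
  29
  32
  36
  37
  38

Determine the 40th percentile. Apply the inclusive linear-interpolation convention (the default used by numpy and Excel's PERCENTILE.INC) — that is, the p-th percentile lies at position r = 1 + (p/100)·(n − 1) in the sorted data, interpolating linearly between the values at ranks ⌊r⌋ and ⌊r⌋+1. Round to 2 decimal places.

n = 23.
r = 1 + (40/100)·(23 − 1) = 1 + 8.8 = 9.8.
Rank 9 is 14 and rank 10 is 15.
Interpolate: 14 + 0.8·(15 − 14) = 14 + 0.8·1 = 14.8.

14.80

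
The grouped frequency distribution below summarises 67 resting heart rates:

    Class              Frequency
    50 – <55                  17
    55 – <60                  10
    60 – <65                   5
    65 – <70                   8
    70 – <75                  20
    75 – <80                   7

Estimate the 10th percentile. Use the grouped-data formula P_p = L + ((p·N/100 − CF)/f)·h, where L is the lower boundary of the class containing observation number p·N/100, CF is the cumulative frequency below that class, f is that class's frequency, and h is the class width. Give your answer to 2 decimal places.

N = 67; target position k = 10/100 · 67 = 6.7.
Cumulative frequencies: 17, 27, 32, 40, 60, 67.
Observation 6.7 falls in the class 50 – <55.
L = 50, CF = 0, f = 17, h = 5.
P10 = 50 + ((6.7 − 0)/17)·5 = 50 + 1.97059 = 51.9706.

51.97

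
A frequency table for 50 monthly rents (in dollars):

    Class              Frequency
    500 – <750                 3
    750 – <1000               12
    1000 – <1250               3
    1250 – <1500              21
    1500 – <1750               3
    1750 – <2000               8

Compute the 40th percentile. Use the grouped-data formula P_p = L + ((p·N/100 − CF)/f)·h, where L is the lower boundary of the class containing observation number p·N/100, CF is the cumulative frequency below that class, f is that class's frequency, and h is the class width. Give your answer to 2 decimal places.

1273.81

N = 50; target position k = 40/100 · 50 = 20.
Cumulative frequencies: 3, 15, 18, 39, 42, 50.
Observation 20 falls in the class 1250 – <1500.
L = 1250, CF = 18, f = 21, h = 250.
P40 = 1250 + ((20 − 18)/21)·250 = 1250 + 23.8095 = 1273.81.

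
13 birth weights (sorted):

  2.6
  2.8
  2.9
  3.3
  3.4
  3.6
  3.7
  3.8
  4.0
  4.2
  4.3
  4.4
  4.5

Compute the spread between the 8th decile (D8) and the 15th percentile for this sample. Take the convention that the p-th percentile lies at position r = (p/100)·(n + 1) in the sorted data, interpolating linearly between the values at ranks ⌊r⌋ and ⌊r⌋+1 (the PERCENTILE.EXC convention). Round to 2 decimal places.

n = 13.
P15: r = 2.1; ranks 2–3 are 2.8, 2.9; interpolating gives 2.81.
P80: r = 11.2; ranks 11–12 are 4.3, 4.4; interpolating gives 4.32.
Difference: 4.32 − 2.81 = 1.51.

1.51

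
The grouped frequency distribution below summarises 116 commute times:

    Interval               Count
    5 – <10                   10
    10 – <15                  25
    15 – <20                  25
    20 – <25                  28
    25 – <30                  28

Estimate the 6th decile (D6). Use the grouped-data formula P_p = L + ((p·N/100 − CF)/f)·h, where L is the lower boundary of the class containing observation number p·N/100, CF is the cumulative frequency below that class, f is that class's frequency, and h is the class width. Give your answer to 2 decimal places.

N = 116; target position k = 60/100 · 116 = 69.6.
Cumulative frequencies: 10, 35, 60, 88, 116.
Observation 69.6 falls in the class 20 – <25.
L = 20, CF = 60, f = 28, h = 5.
P60 = 20 + ((69.6 − 60)/28)·5 = 20 + 1.71429 = 21.7143.

21.71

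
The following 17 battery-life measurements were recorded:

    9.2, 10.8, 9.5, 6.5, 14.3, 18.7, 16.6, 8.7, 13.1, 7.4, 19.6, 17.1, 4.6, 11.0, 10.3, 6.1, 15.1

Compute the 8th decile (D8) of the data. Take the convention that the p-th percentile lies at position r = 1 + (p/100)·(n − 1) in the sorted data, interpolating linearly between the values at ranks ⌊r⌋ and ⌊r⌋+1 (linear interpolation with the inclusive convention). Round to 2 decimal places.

Sorted: 4.6, 6.1, 6.5, 7.4, 8.7, 9.2, 9.5, 10.3, 10.8, 11.0, 13.1, 14.3, 15.1, 16.6, 17.1, 18.7, 19.6.
n = 17.
r = 1 + (80/100)·(17 − 1) = 1 + 12.8 = 13.8.
Rank 13 is 15.1 and rank 14 is 16.6.
Interpolate: 15.1 + 0.8·(16.6 − 15.1) = 15.1 + 0.8·1.5 = 16.3.

16.30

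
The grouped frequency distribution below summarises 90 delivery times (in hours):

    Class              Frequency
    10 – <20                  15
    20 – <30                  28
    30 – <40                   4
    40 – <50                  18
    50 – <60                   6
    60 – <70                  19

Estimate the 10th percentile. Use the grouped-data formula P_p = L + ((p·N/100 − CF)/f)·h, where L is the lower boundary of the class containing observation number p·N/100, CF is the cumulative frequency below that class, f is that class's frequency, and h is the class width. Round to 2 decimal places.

N = 90; target position k = 10/100 · 90 = 9.
Cumulative frequencies: 15, 43, 47, 65, 71, 90.
Observation 9 falls in the class 10 – <20.
L = 10, CF = 0, f = 15, h = 10.
P10 = 10 + ((9 − 0)/15)·10 = 10 + 6 = 16.

16.00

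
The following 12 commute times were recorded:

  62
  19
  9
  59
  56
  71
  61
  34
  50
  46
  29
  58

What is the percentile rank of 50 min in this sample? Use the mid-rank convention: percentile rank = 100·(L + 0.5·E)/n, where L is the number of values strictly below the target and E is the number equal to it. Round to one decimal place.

45.8

Sorted: 9, 19, 29, 34, 46, 50, 56, 58, 59, 61, 62, 71.
Count below 50: L = 5; count equal: E = 1; n = 12.
Percentile rank = 100·(5 + 0.5·1)/12 = 100·5.5/12 = 45.83.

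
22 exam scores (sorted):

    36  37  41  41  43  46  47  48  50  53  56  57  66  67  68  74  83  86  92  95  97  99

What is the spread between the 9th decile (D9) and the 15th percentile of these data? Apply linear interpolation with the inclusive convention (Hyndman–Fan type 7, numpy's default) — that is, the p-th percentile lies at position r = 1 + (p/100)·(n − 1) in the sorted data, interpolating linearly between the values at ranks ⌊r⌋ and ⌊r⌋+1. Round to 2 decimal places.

53.40

n = 22.
P15: r = 4.15; ranks 4–5 are 41, 43; interpolating gives 41.3.
P90: r = 19.9; ranks 19–20 are 92, 95; interpolating gives 94.7.
Difference: 94.7 − 41.3 = 53.4.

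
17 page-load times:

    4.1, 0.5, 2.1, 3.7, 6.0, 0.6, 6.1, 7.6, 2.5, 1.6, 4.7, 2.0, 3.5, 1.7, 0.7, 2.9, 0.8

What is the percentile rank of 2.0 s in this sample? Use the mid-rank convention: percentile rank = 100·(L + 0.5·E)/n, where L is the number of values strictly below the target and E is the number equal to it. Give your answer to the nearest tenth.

38.2

Sorted: 0.5, 0.6, 0.7, 0.8, 1.6, 1.7, 2.0, 2.1, 2.5, 2.9, 3.5, 3.7, 4.1, 4.7, 6.0, 6.1, 7.6.
Count below 2.0: L = 6; count equal: E = 1; n = 17.
Percentile rank = 100·(6 + 0.5·1)/17 = 100·6.5/17 = 38.24.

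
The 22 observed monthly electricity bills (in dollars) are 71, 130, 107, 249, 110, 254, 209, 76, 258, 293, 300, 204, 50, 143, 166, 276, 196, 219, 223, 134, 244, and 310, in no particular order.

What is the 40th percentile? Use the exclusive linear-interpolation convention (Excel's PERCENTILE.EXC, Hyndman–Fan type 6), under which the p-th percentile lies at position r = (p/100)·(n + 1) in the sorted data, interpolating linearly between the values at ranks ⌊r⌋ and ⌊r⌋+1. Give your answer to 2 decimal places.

Sorted: 50, 71, 76, 107, 110, 130, 134, 143, 166, 196, 204, 209, 219, 223, 244, 249, 254, 258, 276, 293, 300, 310.
n = 22.
r = (40/100)·(22 + 1) = 9.2.
Rank 9 is 166 and rank 10 is 196.
Interpolate: 166 + 0.2·(196 − 166) = 166 + 0.2·30 = 172.

172.00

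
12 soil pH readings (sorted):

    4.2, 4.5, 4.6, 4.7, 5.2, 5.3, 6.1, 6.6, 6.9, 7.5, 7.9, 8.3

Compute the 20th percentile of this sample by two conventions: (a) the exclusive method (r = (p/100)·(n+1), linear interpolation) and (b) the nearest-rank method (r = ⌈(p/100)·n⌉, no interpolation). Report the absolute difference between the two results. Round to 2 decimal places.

n = 12.
(a) r = 2.6; between ranks 2 (4.5) and 3 (4.6): 4.56.
(b) the nearest-rank method: rank 3 → 4.6.
|4.56 − 4.6| = 0.04.

0.04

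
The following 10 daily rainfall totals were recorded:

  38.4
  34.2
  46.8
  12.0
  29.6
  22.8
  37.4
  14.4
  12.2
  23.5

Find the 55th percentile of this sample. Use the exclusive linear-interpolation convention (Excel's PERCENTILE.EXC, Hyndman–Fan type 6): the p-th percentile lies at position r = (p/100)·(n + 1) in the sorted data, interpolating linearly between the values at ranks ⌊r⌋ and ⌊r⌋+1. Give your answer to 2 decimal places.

Sorted: 12.0, 12.2, 14.4, 22.8, 23.5, 29.6, 34.2, 37.4, 38.4, 46.8.
n = 10.
r = (55/100)·(10 + 1) = 6.05.
Rank 6 is 29.6 and rank 7 is 34.2.
Interpolate: 29.6 + 0.05·(34.2 − 29.6) = 29.6 + 0.05·4.6 = 29.83.

29.83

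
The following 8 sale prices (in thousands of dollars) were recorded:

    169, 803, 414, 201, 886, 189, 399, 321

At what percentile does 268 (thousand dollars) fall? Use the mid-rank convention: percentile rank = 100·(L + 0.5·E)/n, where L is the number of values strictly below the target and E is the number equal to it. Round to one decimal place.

Sorted: 169, 189, 201, 321, 399, 414, 803, 886.
Count below 268: L = 3; count equal: E = 0; n = 8.
Percentile rank = 100·(3 + 0.5·0)/8 = 100·3/8 = 37.5.

37.5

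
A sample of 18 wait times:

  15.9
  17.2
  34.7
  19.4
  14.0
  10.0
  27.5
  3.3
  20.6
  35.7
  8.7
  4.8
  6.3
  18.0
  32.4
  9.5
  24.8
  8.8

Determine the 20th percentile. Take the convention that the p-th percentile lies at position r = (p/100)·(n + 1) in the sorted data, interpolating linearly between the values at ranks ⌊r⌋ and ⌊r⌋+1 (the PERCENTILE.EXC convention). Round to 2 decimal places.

8.22

Sorted: 3.3, 4.8, 6.3, 8.7, 8.8, 9.5, 10.0, 14.0, 15.9, 17.2, 18.0, 19.4, 20.6, 24.8, 27.5, 32.4, 34.7, 35.7.
n = 18.
r = (20/100)·(18 + 1) = 3.8.
Rank 3 is 6.3 and rank 4 is 8.7.
Interpolate: 6.3 + 0.8·(8.7 − 6.3) = 6.3 + 0.8·2.4 = 8.22.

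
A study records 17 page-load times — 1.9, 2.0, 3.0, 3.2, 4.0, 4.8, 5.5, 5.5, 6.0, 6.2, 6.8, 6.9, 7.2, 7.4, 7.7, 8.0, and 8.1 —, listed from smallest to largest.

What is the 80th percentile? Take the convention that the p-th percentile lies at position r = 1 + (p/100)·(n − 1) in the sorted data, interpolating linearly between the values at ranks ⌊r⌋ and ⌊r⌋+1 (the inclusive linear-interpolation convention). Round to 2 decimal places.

7.36

n = 17.
r = 1 + (80/100)·(17 − 1) = 1 + 12.8 = 13.8.
Rank 13 is 7.2 and rank 14 is 7.4.
Interpolate: 7.2 + 0.8·(7.4 − 7.2) = 7.2 + 0.8·0.2 = 7.36.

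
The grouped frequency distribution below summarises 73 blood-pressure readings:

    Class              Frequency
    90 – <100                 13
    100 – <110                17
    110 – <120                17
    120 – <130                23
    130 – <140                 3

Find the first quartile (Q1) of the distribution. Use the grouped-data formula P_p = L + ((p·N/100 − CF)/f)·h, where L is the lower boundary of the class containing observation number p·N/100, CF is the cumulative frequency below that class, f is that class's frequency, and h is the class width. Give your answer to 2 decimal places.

N = 73; target position k = 25/100 · 73 = 18.25.
Cumulative frequencies: 13, 30, 47, 70, 73.
Observation 18.25 falls in the class 100 – <110.
L = 100, CF = 13, f = 17, h = 10.
P25 = 100 + ((18.25 − 13)/17)·10 = 100 + 3.08824 = 103.088.

103.09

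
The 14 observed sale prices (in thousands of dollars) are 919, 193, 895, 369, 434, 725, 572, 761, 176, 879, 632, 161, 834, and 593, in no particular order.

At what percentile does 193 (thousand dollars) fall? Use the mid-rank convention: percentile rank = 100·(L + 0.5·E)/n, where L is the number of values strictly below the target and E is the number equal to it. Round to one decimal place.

17.9

Sorted: 161, 176, 193, 369, 434, 572, 593, 632, 725, 761, 834, 879, 895, 919.
Count below 193: L = 2; count equal: E = 1; n = 14.
Percentile rank = 100·(2 + 0.5·1)/14 = 100·2.5/14 = 17.86.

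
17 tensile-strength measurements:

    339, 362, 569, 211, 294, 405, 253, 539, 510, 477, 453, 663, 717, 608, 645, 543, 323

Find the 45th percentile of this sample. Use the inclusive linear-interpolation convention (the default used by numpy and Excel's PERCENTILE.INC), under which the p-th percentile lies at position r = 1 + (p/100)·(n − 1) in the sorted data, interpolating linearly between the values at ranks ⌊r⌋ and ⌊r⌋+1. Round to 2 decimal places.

457.80

Sorted: 211, 253, 294, 323, 339, 362, 405, 453, 477, 510, 539, 543, 569, 608, 645, 663, 717.
n = 17.
r = 1 + (45/100)·(17 − 1) = 1 + 7.2 = 8.2.
Rank 8 is 453 and rank 9 is 477.
Interpolate: 453 + 0.2·(477 − 453) = 453 + 0.2·24 = 457.8.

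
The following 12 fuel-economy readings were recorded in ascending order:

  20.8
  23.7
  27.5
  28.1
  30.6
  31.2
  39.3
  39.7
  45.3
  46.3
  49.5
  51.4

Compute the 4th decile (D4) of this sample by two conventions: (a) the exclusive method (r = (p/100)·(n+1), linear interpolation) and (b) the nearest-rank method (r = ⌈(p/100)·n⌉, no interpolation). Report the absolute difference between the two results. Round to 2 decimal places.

0.12

n = 12.
(a) r = 5.2; between ranks 5 (30.6) and 6 (31.2): 30.72.
(b) the nearest-rank method: rank 5 → 30.6.
|30.72 − 30.6| = 0.12.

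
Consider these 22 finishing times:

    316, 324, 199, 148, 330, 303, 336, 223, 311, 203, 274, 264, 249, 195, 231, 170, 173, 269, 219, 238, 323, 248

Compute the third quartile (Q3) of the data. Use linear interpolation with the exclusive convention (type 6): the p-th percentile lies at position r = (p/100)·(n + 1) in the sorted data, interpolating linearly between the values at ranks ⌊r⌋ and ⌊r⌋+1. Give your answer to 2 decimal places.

Sorted: 148, 170, 173, 195, 199, 203, 219, 223, 231, 238, 248, 249, 264, 269, 274, 303, 311, 316, 323, 324, 330, 336.
n = 22.
r = (75/100)·(22 + 1) = 17.25.
Rank 17 is 311 and rank 18 is 316.
Interpolate: 311 + 0.25·(316 − 311) = 311 + 0.25·5 = 312.25.

312.25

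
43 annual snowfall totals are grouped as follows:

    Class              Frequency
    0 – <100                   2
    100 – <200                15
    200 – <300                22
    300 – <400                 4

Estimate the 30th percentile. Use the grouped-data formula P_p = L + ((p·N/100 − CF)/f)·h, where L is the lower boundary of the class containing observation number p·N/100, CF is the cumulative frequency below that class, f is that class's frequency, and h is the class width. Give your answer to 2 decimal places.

N = 43; target position k = 30/100 · 43 = 12.9.
Cumulative frequencies: 2, 17, 39, 43.
Observation 12.9 falls in the class 100 – <200.
L = 100, CF = 2, f = 15, h = 100.
P30 = 100 + ((12.9 − 2)/15)·100 = 100 + 72.6667 = 172.667.

172.67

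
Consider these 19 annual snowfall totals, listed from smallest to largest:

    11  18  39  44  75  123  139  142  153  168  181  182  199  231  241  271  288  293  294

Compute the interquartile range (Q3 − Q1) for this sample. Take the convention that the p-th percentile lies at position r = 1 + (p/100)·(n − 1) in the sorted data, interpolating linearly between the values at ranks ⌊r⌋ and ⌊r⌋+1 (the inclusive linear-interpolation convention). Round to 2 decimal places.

n = 19.
P25: r = 5.5; ranks 5–6 are 75, 123; interpolating gives 99.
P75: r = 14.5; ranks 14–15 are 231, 241; interpolating gives 236.
Difference: 236 − 99 = 137.

137.00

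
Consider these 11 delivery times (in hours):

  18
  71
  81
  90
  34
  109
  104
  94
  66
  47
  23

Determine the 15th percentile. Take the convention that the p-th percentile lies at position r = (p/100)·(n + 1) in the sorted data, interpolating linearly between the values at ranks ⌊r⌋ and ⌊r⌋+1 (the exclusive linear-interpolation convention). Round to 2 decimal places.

22.00

Sorted: 18, 23, 34, 47, 66, 71, 81, 90, 94, 104, 109.
n = 11.
r = (15/100)·(11 + 1) = 1.8.
Rank 1 is 18 and rank 2 is 23.
Interpolate: 18 + 0.8·(23 − 18) = 18 + 0.8·5 = 22.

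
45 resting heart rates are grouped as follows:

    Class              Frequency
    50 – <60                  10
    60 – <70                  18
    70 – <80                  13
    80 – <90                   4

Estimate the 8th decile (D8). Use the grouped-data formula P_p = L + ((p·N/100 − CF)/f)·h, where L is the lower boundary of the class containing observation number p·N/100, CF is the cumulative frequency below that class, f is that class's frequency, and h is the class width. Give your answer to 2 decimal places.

76.15

N = 45; target position k = 80/100 · 45 = 36.
Cumulative frequencies: 10, 28, 41, 45.
Observation 36 falls in the class 70 – <80.
L = 70, CF = 28, f = 13, h = 10.
P80 = 70 + ((36 − 28)/13)·10 = 70 + 6.15385 = 76.1538.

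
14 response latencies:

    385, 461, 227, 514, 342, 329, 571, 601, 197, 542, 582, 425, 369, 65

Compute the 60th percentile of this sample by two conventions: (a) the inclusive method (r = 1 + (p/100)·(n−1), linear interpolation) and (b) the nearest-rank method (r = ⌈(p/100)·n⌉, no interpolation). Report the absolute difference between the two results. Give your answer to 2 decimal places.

7.20

Sorted: 65, 197, 227, 329, 342, 369, 385, 425, 461, 514, 542, 571, 582, 601.
n = 14.
(a) r = 8.8; between ranks 8 (425) and 9 (461): 453.8.
(b) the nearest-rank method: rank 9 → 461.
|453.8 − 461| = 7.2.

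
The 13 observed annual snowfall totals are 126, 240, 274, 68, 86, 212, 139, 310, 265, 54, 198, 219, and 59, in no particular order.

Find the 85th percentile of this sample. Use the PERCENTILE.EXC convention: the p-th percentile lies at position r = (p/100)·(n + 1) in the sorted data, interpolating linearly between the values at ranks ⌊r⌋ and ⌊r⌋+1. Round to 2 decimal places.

Sorted: 54, 59, 68, 86, 126, 139, 198, 212, 219, 240, 265, 274, 310.
n = 13.
r = (85/100)·(13 + 1) = 11.9.
Rank 11 is 265 and rank 12 is 274.
Interpolate: 265 + 0.9·(274 − 265) = 265 + 0.9·9 = 273.1.

273.10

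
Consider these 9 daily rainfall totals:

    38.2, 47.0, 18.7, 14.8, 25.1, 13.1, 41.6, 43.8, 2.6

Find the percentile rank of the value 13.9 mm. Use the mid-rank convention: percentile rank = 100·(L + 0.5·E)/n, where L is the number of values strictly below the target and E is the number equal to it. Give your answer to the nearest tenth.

22.2

Sorted: 2.6, 13.1, 14.8, 18.7, 25.1, 38.2, 41.6, 43.8, 47.0.
Count below 13.9: L = 2; count equal: E = 0; n = 9.
Percentile rank = 100·(2 + 0.5·0)/9 = 100·2/9 = 22.22.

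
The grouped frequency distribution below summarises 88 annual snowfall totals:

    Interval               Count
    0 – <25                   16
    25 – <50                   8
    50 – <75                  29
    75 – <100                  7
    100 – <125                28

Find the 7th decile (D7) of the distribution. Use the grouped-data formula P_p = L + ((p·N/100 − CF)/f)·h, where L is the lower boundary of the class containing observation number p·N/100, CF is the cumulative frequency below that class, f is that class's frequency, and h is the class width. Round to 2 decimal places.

101.43

N = 88; target position k = 70/100 · 88 = 61.6.
Cumulative frequencies: 16, 24, 53, 60, 88.
Observation 61.6 falls in the class 100 – <125.
L = 100, CF = 60, f = 28, h = 25.
P70 = 100 + ((61.6 − 60)/28)·25 = 100 + 1.42857 = 101.429.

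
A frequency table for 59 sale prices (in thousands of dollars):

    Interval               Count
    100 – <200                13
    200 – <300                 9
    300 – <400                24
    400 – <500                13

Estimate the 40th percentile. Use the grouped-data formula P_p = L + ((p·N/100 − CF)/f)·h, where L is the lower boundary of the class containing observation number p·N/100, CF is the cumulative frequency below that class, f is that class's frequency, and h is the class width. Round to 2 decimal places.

306.67

N = 59; target position k = 40/100 · 59 = 23.6.
Cumulative frequencies: 13, 22, 46, 59.
Observation 23.6 falls in the class 300 – <400.
L = 300, CF = 22, f = 24, h = 100.
P40 = 300 + ((23.6 − 22)/24)·100 = 300 + 6.66667 = 306.667.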